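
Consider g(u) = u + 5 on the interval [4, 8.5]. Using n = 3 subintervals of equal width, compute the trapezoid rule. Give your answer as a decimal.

50.625

Δu = (8.5 − 4)/3 = 1.5.
g(4) = 9, g(5.5) = 10.5, g(7) = 12, g(8.5) = 13.5.
T_3 = (Δu/2)·[g(u_0) + 2g(u_1) + 2g(u_2) + g(u_3)].
Sum = 50.625.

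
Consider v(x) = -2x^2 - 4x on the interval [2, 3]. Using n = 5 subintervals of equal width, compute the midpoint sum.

Δx = (3 − 2)/5 = 0.2.
Midpoints: 2.1, 2.3, 2.5, 2.7, 2.9.
v(2.1) = -17.22, v(2.3) = -19.78, v(2.5) = -22.5, v(2.7) = -25.38, v(2.9) = -28.42.
Sum = Δx · [v(2.1) + v(2.3) + v(2.5) + v(2.7) + v(2.9)].
Sum = -22.66.

-22.66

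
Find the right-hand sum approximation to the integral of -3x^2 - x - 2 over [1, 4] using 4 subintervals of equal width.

Δx = (4 − 1)/4 = 0.75.
Right endpoints: 1.75, 2.5, 3.25, 4.
f(1.75) = -12.9375, f(2.5) = -23.25, f(3.25) = -36.9375, f(4) = -54.
Sum = Δx · [f(1.75) + f(2.5) + f(3.25) + f(4)].
Sum = -95.34375.

-95.34375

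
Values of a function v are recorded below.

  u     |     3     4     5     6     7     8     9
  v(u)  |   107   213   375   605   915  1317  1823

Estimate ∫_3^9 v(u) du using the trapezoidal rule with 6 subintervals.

4390

Δu = 1.
T_6 = (1/2)·[107 + 2·213 + 2·375 + 2·605 + 2·915 + 2·1317 + 1823] = 4390.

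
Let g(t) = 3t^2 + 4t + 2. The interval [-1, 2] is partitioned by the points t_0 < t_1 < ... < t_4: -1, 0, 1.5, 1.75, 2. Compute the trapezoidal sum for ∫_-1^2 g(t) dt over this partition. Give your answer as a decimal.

23.203125

Subinterval widths: 1, 1.5, 0.25, 0.25.
g(-1) = 1, g(0) = 2, g(1.5) = 14.75, g(1.75) = 18.1875, g(2) = 22.
On each subinterval the trapezoid contributes (Δt_i/2)·[g(t_{i-1}) + g(t_i)].
Sum = 23.203125.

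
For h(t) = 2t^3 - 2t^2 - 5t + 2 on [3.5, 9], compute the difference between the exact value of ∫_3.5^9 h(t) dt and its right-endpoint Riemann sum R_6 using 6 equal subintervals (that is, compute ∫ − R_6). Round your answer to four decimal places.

Exact integral: ∫_3.5^9 h(t) dt ≈ 2587.177083.
R_6 ≈ 3167.844039.
Error ≈ 2587.177083 − 3167.844039 ≈ -580.6670.

-580.6670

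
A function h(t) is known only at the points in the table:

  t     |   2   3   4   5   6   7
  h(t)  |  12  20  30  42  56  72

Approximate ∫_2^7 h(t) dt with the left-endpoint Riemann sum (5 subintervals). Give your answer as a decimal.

160

Δt = 1.
Sum = 1·[12 + 20 + 30 + 42 + 56] = 160.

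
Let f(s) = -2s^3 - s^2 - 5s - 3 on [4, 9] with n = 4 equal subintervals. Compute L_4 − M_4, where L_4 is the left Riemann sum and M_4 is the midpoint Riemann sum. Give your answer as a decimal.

809.375

L_4 = -2716.25.
M_4 = -3525.625.
L_4 − M_4 = 809.375.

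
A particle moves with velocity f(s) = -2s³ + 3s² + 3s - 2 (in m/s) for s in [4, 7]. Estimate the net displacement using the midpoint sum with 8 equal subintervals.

-748.9453125

Δs = (7 − 4)/8 = 0.375.
Midpoints: 4.1875, 4.5625, 4.9375, 5.3125, 5.6875, 6.0625, 6.4375, 6.8125.
f(4.1875) = -171395/2048, f(4.5625) = -237185/2048, f(4.9375) = -317015/2048, f(5.3125) = -412181/2048, f(5.6875) = -523979/2048, f(6.0625) = -653705/2048, f(6.4375) = -802655/2048, f(6.8125) = -972125/2048.
Sum = Δs · [f(4.1875) + f(4.5625) + f(4.9375) + ...].
Sum = -748.9453125.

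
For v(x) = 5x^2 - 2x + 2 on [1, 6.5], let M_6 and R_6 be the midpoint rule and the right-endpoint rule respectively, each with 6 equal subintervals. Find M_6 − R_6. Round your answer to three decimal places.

M_6 ≈ 423.86603.
R_6 ≈ 519.13252.
M_6 − R_6 ≈ -95.266.

-95.266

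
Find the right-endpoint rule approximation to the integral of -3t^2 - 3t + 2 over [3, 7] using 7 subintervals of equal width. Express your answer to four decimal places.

-406.3673

Δt = (7 − 3)/7 = 4/7.
Right endpoints: 25/7, 29/7, 33/7, 37/7, 41/7, 45/7, 7.
f(25/7) = -2302/49, f(29/7) = -3034/49, f(33/7) = -3862/49, f(37/7) = -4786/49, f(41/7) = -5806/49, f(45/7) = -6922/49, f(7) = -166.
Sum = Δt · [f(25/7) + f(29/7) + f(33/7) + ...].
Sum ≈ -406.3673.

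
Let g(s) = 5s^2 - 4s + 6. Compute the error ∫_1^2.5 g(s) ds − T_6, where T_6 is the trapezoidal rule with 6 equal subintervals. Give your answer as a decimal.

-0.078125

Exact integral: ∫_1^2.5 g(s) ds = 22.875.
T_6 = 22.953125.
Error = 22.875 − 22.953125 = -0.078125.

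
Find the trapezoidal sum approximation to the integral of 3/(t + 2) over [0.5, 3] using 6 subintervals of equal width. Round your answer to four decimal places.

2.0846

Δt = (3 − 0.5)/6 = 5/12.
f(0.5) = 1.2, f(11/12) = 36/35, f(4/3) = 0.9, f(1.75) = 0.8, f(13/6) = 0.72, f(31/12) = 36/55, f(3) = 0.6.
T_6 = (Δt/2)·[f(t_0) + 2f(t_1) + ... + 2f(t_{5}) + f(t_6)].
Sum ≈ 2.0846.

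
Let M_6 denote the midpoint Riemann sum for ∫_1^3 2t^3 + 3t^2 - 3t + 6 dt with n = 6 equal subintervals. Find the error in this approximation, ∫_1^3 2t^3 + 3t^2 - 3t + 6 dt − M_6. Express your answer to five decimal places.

0.27778

Exact integral: ∫_1^3 f(t) dt = 66.
M_6 ≈ 65.7222222.
Error ≈ 66 − 65.7222222 ≈ 0.27778.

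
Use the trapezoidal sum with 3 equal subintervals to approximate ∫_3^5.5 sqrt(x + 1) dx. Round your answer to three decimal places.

5.711

Δx = (5.5 − 3)/3 = 5/6.
f(3) ≈ 2.000, f(23/6) ≈ 2.198, f(14/3) ≈ 2.380, f(5.5) ≈ 2.550.
T_3 = (Δx/2)·[f(x_0) + 2f(x_1) + 2f(x_2) + f(x_3)].
Sum ≈ 5.711.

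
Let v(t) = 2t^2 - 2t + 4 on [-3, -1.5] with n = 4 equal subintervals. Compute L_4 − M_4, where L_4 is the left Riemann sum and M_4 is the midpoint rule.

L_4 = 31.6640625.
M_4 = 28.46484375.
L_4 − M_4 = 3.19921875.

3.19921875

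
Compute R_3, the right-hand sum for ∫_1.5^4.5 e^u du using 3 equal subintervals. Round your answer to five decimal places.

135.31508

Δu = (4.5 − 1.5)/3 = 1.
Right endpoints: 2.5, 3.5, 4.5.
f(2.5) ≈ 12.18249, f(3.5) ≈ 33.11545, f(4.5) ≈ 90.01713.
Sum = Δu · [f(2.5) + f(3.5) + f(4.5)].
Sum ≈ 135.31508.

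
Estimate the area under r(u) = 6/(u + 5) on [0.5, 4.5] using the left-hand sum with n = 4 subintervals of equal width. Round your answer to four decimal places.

Δu = (4.5 − 0.5)/4 = 1.
Left endpoints: 0.5, 1.5, 2.5, 3.5.
r(0.5) = 12/11, r(1.5) = 12/13, r(2.5) = 0.8, r(3.5) = 12/17.
Sum = Δu · [r(0.5) + r(1.5) + r(2.5) + r(3.5)].
Sum ≈ 3.5199.

3.5199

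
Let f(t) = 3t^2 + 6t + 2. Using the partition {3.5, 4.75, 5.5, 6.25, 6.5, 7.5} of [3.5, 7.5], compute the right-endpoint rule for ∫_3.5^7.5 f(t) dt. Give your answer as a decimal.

592.25

Subinterval widths: 1.25, 0.75, 0.75, 0.25, 1.
Right endpoints: 4.75, 5.5, 6.25, 6.5, 7.5.
f(4.75) = 98.1875, f(5.5) = 125.75, f(6.25) = 156.6875, f(6.5) = 167.75, f(7.5) = 215.75.
Sum = Σ Δt_i · f(t_i).
Sum = 592.25.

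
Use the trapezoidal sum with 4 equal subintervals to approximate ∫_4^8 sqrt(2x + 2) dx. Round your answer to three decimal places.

Δx = (8 − 4)/4 = 1.
f(4) ≈ 3.162, f(5) ≈ 3.464, f(6) ≈ 3.742, f(7) ≈ 4.000, f(8) ≈ 4.243.
T_4 = (Δx/2)·[f(x_0) + 2f(x_1) + 2f(x_2) + 2f(x_3) + f(x_4)].
Sum ≈ 14.908.

14.908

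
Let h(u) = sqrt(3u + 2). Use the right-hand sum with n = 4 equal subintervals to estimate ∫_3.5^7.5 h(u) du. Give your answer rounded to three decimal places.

17.825

Δu = (7.5 − 3.5)/4 = 1.
Right endpoints: 4.5, 5.5, 6.5, 7.5.
h(4.5) ≈ 3.937, h(5.5) ≈ 4.301, h(6.5) ≈ 4.637, h(7.5) ≈ 4.950.
Sum = Δu · [h(4.5) + h(5.5) + h(6.5) + h(7.5)].
Sum ≈ 17.825.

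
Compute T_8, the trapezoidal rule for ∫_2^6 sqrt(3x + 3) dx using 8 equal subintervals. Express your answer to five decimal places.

15.38176

Δx = (6 − 2)/8 = 0.5.
f(2) ≈ 3.00000, f(2.5) ≈ 3.24037, f(3) ≈ 3.46410, f(3.5) ≈ 3.67423, f(4) ≈ 3.87298, f(4.5) ≈ 4.06202, f(5) ≈ 4.24264, f(5.5) ≈ 4.41588, f(6) ≈ 4.58258.
T_8 = (Δx/2)·[f(x_0) + 2f(x_1) + ... + 2f(x_{7}) + f(x_8)].
Sum ≈ 15.38176.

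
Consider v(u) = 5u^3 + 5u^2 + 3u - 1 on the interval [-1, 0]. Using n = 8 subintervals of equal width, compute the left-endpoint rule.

-2.27734375

Δu = (0 − (-1))/8 = 0.125.
Left endpoints: -1, -0.875, -0.75, -0.625, -0.5, -0.375, -0.25, -0.125.
v(-1) = -4, v(-0.875) = -1611/512, v(-0.75) = -2.546875, v(-0.625) = -1097/512, v(-0.5) = -1.875, v(-0.375) = -863/512, v(-0.25) = -1.515625, v(-0.125) = -669/512.
Sum = Δu · [v(-1) + v(-0.875) + v(-0.75) + ...].
Sum = -2.27734375.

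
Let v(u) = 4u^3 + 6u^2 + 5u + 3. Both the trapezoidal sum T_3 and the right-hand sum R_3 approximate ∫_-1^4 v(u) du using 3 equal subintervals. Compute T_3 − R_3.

T_3 ≈ 493.055556.
R_3 ≈ 805.555556.
T_3 − R_3 = -312.5.

-312.5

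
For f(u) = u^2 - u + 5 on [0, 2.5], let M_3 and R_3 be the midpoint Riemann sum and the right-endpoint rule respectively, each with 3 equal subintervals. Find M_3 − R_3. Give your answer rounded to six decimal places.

M_3 ≈ 14.43865741.
R_3 ≈ 16.43518519.
M_3 − R_3 ≈ -1.996528.

-1.996528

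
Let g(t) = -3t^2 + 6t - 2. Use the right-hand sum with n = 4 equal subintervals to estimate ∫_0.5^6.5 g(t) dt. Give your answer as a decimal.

Δt = (6.5 − 0.5)/4 = 1.5.
Right endpoints: 2, 3.5, 5, 6.5.
g(2) = -2, g(3.5) = -17.75, g(5) = -47, g(6.5) = -89.75.
Sum = Δt · [g(2) + g(3.5) + g(5) + g(6.5)].
Sum = -234.75.

-234.75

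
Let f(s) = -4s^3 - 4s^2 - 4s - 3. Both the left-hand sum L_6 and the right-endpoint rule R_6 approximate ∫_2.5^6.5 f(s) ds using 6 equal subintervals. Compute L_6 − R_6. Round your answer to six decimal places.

797.333333

L_6 ≈ -1793.85185185.
R_6 ≈ -2591.18518519.
L_6 − R_6 ≈ 797.333333.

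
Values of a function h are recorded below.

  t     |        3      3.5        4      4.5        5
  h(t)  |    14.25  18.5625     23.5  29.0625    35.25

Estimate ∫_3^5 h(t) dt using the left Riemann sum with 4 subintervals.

42.6875

Δt = 0.5.
Sum = 0.5·[14.25 + 18.5625 + 23.5 + 29.0625] = 42.6875.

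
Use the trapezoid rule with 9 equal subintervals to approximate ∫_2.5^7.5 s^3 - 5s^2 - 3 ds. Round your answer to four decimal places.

91.7387

Δs = (7.5 − 2.5)/9 = 5/9.
f(2.5) = -18.625, f(55/18) = -123371/5832, f(65/18) = -123121/5832, f(25/6) = -3773/216, f(85/18) = -53621/5832, f(95/18) = 27629/5832, f(35/6) = 5477/216, f(115/18) = 313129/5832, f(125/18) = 529379/5832, f(7.5) = 137.625.
T_9 = (Δs/2)·[f(s_0) + 2f(s_1) + ... + 2f(s_{8}) + f(s_9)].
Sum ≈ 91.7387.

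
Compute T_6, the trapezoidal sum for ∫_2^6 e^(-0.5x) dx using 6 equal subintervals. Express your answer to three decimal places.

Δx = (6 − 2)/6 = 2/3.
f(2) ≈ 0.368, f(8/3) ≈ 0.264, f(10/3) ≈ 0.189, f(4) ≈ 0.135, f(14/3) ≈ 0.097, f(16/3) ≈ 0.069, f(6) ≈ 0.050.
T_6 = (Δx/2)·[f(x_0) + 2f(x_1) + ... + 2f(x_{5}) + f(x_6)].
Sum ≈ 0.642.

0.642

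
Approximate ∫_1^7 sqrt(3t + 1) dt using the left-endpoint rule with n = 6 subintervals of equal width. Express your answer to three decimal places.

19.772

Δt = (7 − 1)/6 = 1.
Left endpoints: 1, 2, 3, 4, 5, 6.
f(1) ≈ 2.000, f(2) ≈ 2.646, f(3) ≈ 3.162, f(4) ≈ 3.606, f(5) ≈ 4.000, f(6) ≈ 4.359.
Sum = Δt · [f(1) + f(2) + f(3) + ...].
Sum ≈ 19.772.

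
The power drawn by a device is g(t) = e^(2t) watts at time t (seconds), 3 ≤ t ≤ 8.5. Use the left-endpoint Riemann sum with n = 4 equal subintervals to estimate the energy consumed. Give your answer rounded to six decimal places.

2268205.988122

Δt = (8.5 − 3)/4 = 1.375.
Left endpoints: 3, 4.375, 5.75, 7.125.
g(3) ≈ 403.428793, g(4.375) ≈ 6310.688108, g(5.75) ≈ 98715.771011, g(7.125) ≈ 1544174.467085.
Sum = Δt · [g(3) + g(4.375) + g(5.75) + g(7.125)].
Sum ≈ 2268205.988122.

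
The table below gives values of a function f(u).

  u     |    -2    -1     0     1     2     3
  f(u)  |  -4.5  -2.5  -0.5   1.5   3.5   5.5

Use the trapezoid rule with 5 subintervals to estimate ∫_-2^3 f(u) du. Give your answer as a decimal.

Δu = 1.
T_5 = (1/2)·[(-4.5) + 2·(-2.5) + 2·(-0.5) + 2·1.5 + 2·3.5 + 5.5] = 2.5.

2.5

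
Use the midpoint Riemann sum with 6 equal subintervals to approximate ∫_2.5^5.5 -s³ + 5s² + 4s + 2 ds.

86.6875

Δs = (5.5 − 2.5)/6 = 0.5.
Midpoints: 2.75, 3.25, 3.75, 4.25, 4.75, 5.25.
f(2.75) = 30.015625, f(3.25) = 33.484375, f(3.75) = 34.578125, f(4.25) = 32.546875, f(4.75) = 26.640625, f(5.25) = 16.109375.
Sum = Δs · [f(2.75) + f(3.25) + f(3.75) + ...].
Sum = 86.6875.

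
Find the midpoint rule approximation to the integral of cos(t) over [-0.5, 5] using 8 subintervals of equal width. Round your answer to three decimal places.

Δt = (5 − (-0.5))/8 = 0.6875.
Midpoints: -0.15625, 0.53125, 1.21875, 1.90625, 2.59375, 3.28125, 3.96875, 4.65625.
f(-0.15625) ≈ 0.988, f(0.53125) ≈ 0.862, f(1.21875) ≈ 0.345, f(1.90625) ≈ -0.329, f(2.59375) ≈ -0.854, f(3.28125) ≈ -0.990, f(3.96875) ≈ -0.677, f(4.65625) ≈ -0.056.
Sum = Δt · [f(-0.15625) + f(0.53125) + f(1.21875) + ...].
Sum ≈ -0.489.

-0.489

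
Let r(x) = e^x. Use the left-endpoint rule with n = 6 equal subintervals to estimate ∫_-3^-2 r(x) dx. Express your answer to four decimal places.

0.0786

Δx = (-2 − (-3))/6 = 1/6.
Left endpoints: -3, -17/6, -8/3, -2.5, -7/3, -13/6.
r(-3) ≈ 0.0498, r(-17/6) ≈ 0.0588, r(-8/3) ≈ 0.0695, r(-2.5) ≈ 0.0821, r(-7/3) ≈ 0.0970, r(-13/6) ≈ 0.1146.
Sum = Δx · [r(-3) + r(-17/6) + r(-8/3) + ...].
Sum ≈ 0.0786.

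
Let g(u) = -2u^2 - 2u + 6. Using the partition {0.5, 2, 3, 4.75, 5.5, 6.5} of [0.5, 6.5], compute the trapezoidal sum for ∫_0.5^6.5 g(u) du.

Subinterval widths: 1.5, 1, 1.75, 0.75, 1.
g(0.5) = 4.5, g(2) = -6, g(3) = -18, g(4.75) = -48.625, g(5.5) = -65.5, g(6.5) = -91.5.
On each subinterval the trapezoid contributes (Δu_i/2)·[g(u_{i-1}) + g(u_i)].
Sum = -192.71875.

-192.71875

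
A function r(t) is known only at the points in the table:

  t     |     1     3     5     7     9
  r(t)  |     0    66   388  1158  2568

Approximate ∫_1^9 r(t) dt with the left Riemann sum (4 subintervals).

Δt = 2.
Sum = 2·[0 + 66 + 388 + 1158] = 3224.

3224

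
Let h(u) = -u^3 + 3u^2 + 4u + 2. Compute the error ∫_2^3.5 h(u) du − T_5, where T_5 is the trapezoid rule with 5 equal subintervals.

0.118125

Exact integral: ∫_2^3.5 h(u) du = 20.859375.
T_5 = 20.74125.
Error = 20.859375 − 20.74125 = 0.118125.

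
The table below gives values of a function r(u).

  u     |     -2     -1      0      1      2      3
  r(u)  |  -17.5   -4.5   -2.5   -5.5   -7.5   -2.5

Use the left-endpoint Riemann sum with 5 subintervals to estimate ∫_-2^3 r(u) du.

-37.5

Δu = 1.
Sum = 1·[(-17.5) + (-4.5) + (-2.5) + (-5.5) + (-7.5)] = -37.5.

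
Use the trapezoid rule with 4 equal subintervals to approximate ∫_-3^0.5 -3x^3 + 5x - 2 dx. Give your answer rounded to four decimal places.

Δx = (0.5 − (-3))/4 = 0.875.
f(-3) = 64, f(-2.125) = 8275/512, f(-1.25) = -2.390625, f(-0.375) = -1903/512, f(0.5) = 0.125.
T_4 = (Δx/2)·[f(x_0) + 2f(x_1) + 2f(x_2) + 2f(x_3) + f(x_4)].
Sum ≈ 36.8525.

36.8525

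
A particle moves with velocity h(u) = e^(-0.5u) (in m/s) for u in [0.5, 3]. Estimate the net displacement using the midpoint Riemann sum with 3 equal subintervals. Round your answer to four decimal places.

Δu = (3 − 0.5)/3 = 5/6.
Midpoints: 11/12, 1.75, 31/12.
h(11/12) ≈ 0.6323, h(1.75) ≈ 0.4169, h(31/12) ≈ 0.2748.
Sum = Δu · [h(11/12) + h(1.75) + h(31/12)].
Sum ≈ 1.1033.

1.1033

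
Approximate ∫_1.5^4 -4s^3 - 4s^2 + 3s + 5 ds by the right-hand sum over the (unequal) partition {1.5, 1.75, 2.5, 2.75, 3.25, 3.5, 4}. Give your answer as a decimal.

-372.3125

Subinterval widths: 0.25, 0.75, 0.25, 0.5, 0.25, 0.5.
Right endpoints: 1.75, 2.5, 2.75, 3.25, 3.5, 4.
f(1.75) = -23.4375, f(2.5) = -75, f(2.75) = -100.1875, f(3.25) = -164.8125, f(3.5) = -205, f(4) = -303.
Sum = Σ Δs_i · f(s_i).
Sum = -372.3125.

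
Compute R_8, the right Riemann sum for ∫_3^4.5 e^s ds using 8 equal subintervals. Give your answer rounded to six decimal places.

76.692439

Δs = (4.5 − 3)/8 = 0.1875.
Right endpoints: 3.1875, 3.375, 3.5625, 3.75, 3.9375, 4.125, 4.3125, 4.5.
f(3.1875) ≈ 24.227782, f(3.375) ≈ 29.224284, f(3.5625) ≈ 35.251215, f(3.75) ≈ 42.521082, f(3.9375) ≈ 51.290215, f(4.125) ≈ 61.867809, f(4.3125) ≈ 74.626823, f(4.5) ≈ 90.017131.
Sum = Δs · [f(3.1875) + f(3.375) + f(3.5625) + ...].
Sum ≈ 76.692439.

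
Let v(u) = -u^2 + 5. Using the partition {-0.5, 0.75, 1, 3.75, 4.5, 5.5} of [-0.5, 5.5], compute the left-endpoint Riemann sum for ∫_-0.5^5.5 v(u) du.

Subinterval widths: 1.25, 0.25, 2.75, 0.75, 1.
Left endpoints: -0.5, 0.75, 1, 3.75, 4.5.
v(-0.5) = 4.75, v(0.75) = 4.4375, v(1) = 4, v(3.75) = -9.0625, v(4.5) = -15.25.
Sum = Σ Δu_i · v(u_i).
Sum = -4.

-4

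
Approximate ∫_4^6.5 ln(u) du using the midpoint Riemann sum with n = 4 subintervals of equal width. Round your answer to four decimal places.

4.1231

Δu = (6.5 − 4)/4 = 0.625.
Midpoints: 4.3125, 4.9375, 5.5625, 6.1875.
f(4.3125) ≈ 1.4615, f(4.9375) ≈ 1.5969, f(5.5625) ≈ 1.7160, f(6.1875) ≈ 1.8225.
Sum = Δu · [f(4.3125) + f(4.9375) + f(5.5625) + f(6.1875)].
Sum ≈ 4.1231.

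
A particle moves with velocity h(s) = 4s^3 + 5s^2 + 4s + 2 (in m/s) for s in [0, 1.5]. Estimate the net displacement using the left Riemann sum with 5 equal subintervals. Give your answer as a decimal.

Δs = (1.5 − 0)/5 = 0.3.
Left endpoints: 0, 0.3, 0.6, 0.9, 1.2.
h(0) = 2, h(0.3) = 3.758, h(0.6) = 7.064, h(0.9) = 12.566, h(1.2) = 20.912.
Sum = Δs · [h(0) + h(0.3) + h(0.6) + h(0.9) + h(1.2)].
Sum = 13.89.

13.89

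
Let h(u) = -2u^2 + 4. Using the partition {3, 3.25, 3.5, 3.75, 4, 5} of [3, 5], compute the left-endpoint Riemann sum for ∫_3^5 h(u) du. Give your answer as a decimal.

-46.9375

Subinterval widths: 0.25, 0.25, 0.25, 0.25, 1.
Left endpoints: 3, 3.25, 3.5, 3.75, 4.
h(3) = -14, h(3.25) = -17.125, h(3.5) = -20.5, h(3.75) = -24.125, h(4) = -28.
Sum = Σ Δu_i · h(u_i).
Sum = -46.9375.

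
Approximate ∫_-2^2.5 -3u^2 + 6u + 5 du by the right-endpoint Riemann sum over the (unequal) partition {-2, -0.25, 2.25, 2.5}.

14.390625

Subinterval widths: 1.75, 2.5, 0.25.
Right endpoints: -0.25, 2.25, 2.5.
f(-0.25) = 3.3125, f(2.25) = 3.3125, f(2.5) = 1.25.
Sum = Σ Δu_i · f(u_i).
Sum = 14.390625.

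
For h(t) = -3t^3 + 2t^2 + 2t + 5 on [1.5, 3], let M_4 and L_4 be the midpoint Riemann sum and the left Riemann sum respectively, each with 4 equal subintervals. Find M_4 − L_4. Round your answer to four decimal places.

M_4 ≈ -26.632324.
L_4 ≈ -17.399414.
M_4 − L_4 ≈ -9.2329.

-9.2329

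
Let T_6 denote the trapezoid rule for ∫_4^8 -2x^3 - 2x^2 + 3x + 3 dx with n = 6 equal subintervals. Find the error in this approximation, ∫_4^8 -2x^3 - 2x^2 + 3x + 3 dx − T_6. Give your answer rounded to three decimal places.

Exact integral: ∫_4^8 f(x) dx ≈ -2134.66667.
T_6 ≈ -2145.92593.
Error ≈ -2134.66667 − (-2145.92593) ≈ 11.259.

11.259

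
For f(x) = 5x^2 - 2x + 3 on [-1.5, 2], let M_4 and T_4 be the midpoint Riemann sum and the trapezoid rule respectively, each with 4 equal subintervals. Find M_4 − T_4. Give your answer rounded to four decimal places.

-3.3496

M_4 ≈ 26.591797.
T_4 = 29.94140625.
M_4 − T_4 ≈ -3.3496.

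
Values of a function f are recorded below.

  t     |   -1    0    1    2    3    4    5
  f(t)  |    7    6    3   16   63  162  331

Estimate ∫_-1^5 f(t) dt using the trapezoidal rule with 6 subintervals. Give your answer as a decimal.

419

Δt = 1.
T_6 = (1/2)·[7 + 2·6 + 2·3 + 2·16 + 2·63 + 2·162 + 331] = 419.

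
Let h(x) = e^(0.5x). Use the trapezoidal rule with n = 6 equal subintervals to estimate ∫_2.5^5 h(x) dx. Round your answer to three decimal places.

Δx = (5 − 2.5)/6 = 5/12.
h(2.5) ≈ 3.490, h(35/12) ≈ 4.299, h(10/3) ≈ 5.294, h(3.75) ≈ 6.521, h(25/6) ≈ 8.031, h(55/12) ≈ 9.891, h(5) ≈ 12.182.
T_6 = (Δx/2)·[h(x_0) + 2h(x_1) + ... + 2h(x_{5}) + h(x_6)].
Sum ≈ 17.447.

17.447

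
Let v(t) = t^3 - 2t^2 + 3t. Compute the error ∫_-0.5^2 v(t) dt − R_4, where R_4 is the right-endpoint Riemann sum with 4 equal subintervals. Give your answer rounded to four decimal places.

-2.5798

Exact integral: ∫_-0.5^2 v(t) dt ≈ 4.192708.
R_4 ≈ 6.772461.
Error ≈ 4.192708 − 6.772461 ≈ -2.5798.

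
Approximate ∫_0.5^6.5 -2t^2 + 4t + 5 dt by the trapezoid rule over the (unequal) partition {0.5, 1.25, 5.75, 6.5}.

Subinterval widths: 0.75, 4.5, 0.75.
f(0.5) = 6.5, f(1.25) = 6.875, f(5.75) = -38.125, f(6.5) = -53.5.
On each subinterval the trapezoid contributes (Δt_i/2)·[f(t_{i-1}) + f(t_i)].
Sum = -99.65625.

-99.65625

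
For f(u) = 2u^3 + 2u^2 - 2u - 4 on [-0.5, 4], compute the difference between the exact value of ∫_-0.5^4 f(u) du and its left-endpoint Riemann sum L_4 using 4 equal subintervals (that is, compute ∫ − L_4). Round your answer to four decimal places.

72.9316

Exact integral: ∫_-0.5^4 f(u) du = 136.96875.
L_4 ≈ 64.037109.
Error ≈ 136.96875 − 64.037109 ≈ 72.9316.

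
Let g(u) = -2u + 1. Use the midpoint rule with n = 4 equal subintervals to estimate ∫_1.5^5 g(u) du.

Δu = (5 − 1.5)/4 = 0.875.
Midpoints: 1.9375, 2.8125, 3.6875, 4.5625.
g(1.9375) = -2.875, g(2.8125) = -4.625, g(3.6875) = -6.375, g(4.5625) = -8.125.
Sum = Δu · [g(1.9375) + g(2.8125) + g(3.6875) + g(4.5625)].
Sum = -19.25.

-19.25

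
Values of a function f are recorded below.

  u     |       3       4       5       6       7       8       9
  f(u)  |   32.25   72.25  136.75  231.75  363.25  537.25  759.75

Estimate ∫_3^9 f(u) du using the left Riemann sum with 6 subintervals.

Δu = 1.
Sum = 1·[32.25 + 72.25 + 136.75 + 231.75 + 363.25 + 537.25] = 1373.5.

1373.5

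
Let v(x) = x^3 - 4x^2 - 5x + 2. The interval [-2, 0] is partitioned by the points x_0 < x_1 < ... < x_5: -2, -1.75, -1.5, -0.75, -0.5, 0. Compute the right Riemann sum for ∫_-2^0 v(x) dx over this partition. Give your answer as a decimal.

1.71875

Subinterval widths: 0.25, 0.25, 0.75, 0.25, 0.5.
Right endpoints: -1.75, -1.5, -0.75, -0.5, 0.
v(-1.75) = -6.859375, v(-1.5) = -2.875, v(-0.75) = 3.078125, v(-0.5) = 3.375, v(0) = 2.
Sum = Σ Δx_i · v(x_i).
Sum = 1.71875.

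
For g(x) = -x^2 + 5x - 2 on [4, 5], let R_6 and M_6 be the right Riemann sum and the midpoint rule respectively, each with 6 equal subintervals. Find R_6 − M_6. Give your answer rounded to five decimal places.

R_6 ≈ -0.1712963.
M_6 ≈ 0.1689815.
R_6 − M_6 ≈ -0.34028.

-0.34028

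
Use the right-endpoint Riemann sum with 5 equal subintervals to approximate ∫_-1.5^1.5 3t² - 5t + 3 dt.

11.79

Δt = (1.5 − (-1.5))/5 = 0.6.
Right endpoints: -0.9, -0.3, 0.3, 0.9, 1.5.
f(-0.9) = 9.93, f(-0.3) = 4.77, f(0.3) = 1.77, f(0.9) = 0.93, f(1.5) = 2.25.
Sum = Δt · [f(-0.9) + f(-0.3) + f(0.3) + f(0.9) + f(1.5)].
Sum = 11.79.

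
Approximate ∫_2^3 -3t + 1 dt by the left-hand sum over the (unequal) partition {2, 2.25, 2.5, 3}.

Subinterval widths: 0.25, 0.25, 0.5.
Left endpoints: 2, 2.25, 2.5.
f(2) = -5, f(2.25) = -5.75, f(2.5) = -6.5.
Sum = Σ Δt_i · f(t_i).
Sum = -5.9375.

-5.9375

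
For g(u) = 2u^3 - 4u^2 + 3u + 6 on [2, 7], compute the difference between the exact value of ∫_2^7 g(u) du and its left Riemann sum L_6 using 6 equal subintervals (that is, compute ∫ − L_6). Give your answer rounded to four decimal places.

197.1065

Exact integral: ∫_2^7 g(u) du ≈ 843.333333.
L_6 ≈ 646.226852.
Error ≈ 843.333333 − 646.226852 ≈ 197.1065.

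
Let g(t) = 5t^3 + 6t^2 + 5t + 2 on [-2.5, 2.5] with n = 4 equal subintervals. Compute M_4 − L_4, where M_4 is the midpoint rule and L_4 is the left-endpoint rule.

101.5625

M_4 = 68.59375.
L_4 = -32.96875.
M_4 − L_4 = 101.5625.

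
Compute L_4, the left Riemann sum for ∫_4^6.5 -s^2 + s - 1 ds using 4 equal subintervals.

-52.32421875

Δs = (6.5 − 4)/4 = 0.625.
Left endpoints: 4, 4.625, 5.25, 5.875.
f(4) = -13, f(4.625) = -17.765625, f(5.25) = -23.3125, f(5.875) = -29.640625.
Sum = Δs · [f(4) + f(4.625) + f(5.25) + f(5.875)].
Sum = -52.32421875.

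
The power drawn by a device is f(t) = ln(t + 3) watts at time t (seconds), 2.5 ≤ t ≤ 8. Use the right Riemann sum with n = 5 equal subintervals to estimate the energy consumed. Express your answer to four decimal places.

11.8728

Δt = (8 − 2.5)/5 = 1.1.
Right endpoints: 3.6, 4.7, 5.8, 6.9, 8.
f(3.6) ≈ 1.8871, f(4.7) ≈ 2.0412, f(5.8) ≈ 2.1748, f(6.9) ≈ 2.2925, f(8) ≈ 2.3979.
Sum = Δt · [f(3.6) + f(4.7) + f(5.8) + f(6.9) + f(8)].
Sum ≈ 11.8728.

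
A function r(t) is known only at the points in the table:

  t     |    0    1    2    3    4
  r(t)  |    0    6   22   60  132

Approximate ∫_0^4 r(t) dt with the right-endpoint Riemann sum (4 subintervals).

220

Δt = 1.
Sum = 1·[6 + 22 + 60 + 132] = 220.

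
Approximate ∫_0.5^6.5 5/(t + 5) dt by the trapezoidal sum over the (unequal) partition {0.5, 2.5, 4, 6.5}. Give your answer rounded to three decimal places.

Subinterval widths: 2, 1.5, 2.5.
f(0.5) = 10/11, f(2.5) = 2/3, f(4) = 5/9, f(6.5) = 10/23.
On each subinterval the trapezoid contributes (Δt_i/2)·[f(t_{i-1}) + f(t_i)].
Sum ≈ 3.730.

3.730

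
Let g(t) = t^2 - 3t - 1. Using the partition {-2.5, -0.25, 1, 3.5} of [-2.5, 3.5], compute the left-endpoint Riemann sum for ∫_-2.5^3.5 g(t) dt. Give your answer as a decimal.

Subinterval widths: 2.25, 1.25, 2.5.
Left endpoints: -2.5, -0.25, 1.
g(-2.5) = 12.75, g(-0.25) = -0.1875, g(1) = -3.
Sum = Σ Δt_i · g(t_i).
Sum = 20.953125.

20.953125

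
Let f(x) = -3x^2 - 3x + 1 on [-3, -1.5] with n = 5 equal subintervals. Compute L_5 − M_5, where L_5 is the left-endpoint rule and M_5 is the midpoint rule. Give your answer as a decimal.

L_5 = -14.43.
M_5 = -11.96625.
L_5 − M_5 = -2.46375.

-2.46375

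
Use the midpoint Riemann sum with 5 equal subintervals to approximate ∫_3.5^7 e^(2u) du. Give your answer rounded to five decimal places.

Δu = (7 − 3.5)/5 = 0.7.
Midpoints: 3.85, 4.55, 5.25, 5.95, 6.65.
f(3.85) ≈ 2208.34799, f(4.55) ≈ 8955.29270, f(5.25) ≈ 36315.50267, f(5.95) ≈ 147266.62524, f(6.65) ≈ 597195.61379.
Sum = Δu · [f(3.85) + f(4.55) + f(5.25) + f(5.95) + f(6.65)].
Sum ≈ 554358.96768.

554358.96768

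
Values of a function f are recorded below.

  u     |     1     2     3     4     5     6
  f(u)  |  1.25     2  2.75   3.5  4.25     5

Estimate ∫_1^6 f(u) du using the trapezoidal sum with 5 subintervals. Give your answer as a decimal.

Δu = 1.
T_5 = (1/2)·[1.25 + 2·2 + 2·2.75 + 2·3.5 + 2·4.25 + 5] = 15.625.

15.625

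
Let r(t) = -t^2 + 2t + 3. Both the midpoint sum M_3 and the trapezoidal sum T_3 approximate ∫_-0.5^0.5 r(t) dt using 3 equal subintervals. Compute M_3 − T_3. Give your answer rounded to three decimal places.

0.028

M_3 ≈ 2.92593.
T_3 ≈ 2.89815.
M_3 − T_3 ≈ 0.028.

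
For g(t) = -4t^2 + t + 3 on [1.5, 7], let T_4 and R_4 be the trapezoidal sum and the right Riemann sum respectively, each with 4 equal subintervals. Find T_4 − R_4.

T_4 = -419.890625.
R_4 = -544.671875.
T_4 − R_4 = 124.78125.

124.78125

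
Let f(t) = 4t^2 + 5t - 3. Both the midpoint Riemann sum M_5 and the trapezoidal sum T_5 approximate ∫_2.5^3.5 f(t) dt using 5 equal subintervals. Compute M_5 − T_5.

M_5 = 48.32.
T_5 = 48.36.
M_5 − T_5 = -0.04.

-0.04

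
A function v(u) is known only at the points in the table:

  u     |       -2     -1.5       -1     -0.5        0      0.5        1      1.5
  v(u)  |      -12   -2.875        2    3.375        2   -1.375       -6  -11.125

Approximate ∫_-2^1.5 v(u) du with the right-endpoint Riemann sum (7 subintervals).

Δu = 0.5.
Sum = 0.5·[(-2.875) + 2 + 3.375 + 2 + (-1.375) + (-6) + (-11.125)] = -7.

-7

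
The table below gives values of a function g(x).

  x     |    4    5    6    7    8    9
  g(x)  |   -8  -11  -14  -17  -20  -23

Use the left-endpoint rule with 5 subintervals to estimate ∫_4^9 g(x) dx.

-70

Δx = 1.
Sum = 1·[(-8) + (-11) + (-14) + (-17) + (-20)] = -70.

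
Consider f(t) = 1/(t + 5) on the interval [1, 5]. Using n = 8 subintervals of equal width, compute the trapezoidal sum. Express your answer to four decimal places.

0.5112

Δt = (5 − 1)/8 = 0.5.
f(1) = 1/6, f(1.5) = 2/13, f(2) = 1/7, f(2.5) = 2/15, f(3) = 0.125, f(3.5) = 2/17, f(4) = 1/9, f(4.5) = 2/19, f(5) = 0.1.
T_8 = (Δt/2)·[f(t_0) + 2f(t_1) + ... + 2f(t_{7}) + f(t_8)].
Sum ≈ 0.5112.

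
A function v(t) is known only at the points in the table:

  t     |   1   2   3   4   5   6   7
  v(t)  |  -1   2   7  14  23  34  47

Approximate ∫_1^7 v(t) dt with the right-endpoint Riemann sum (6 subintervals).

127

Δt = 1.
Sum = 1·[2 + 7 + 14 + 23 + 34 + 47] = 127.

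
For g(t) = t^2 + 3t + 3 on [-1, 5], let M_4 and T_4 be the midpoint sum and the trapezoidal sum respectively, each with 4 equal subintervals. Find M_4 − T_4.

-3.375

M_4 = 94.875.
T_4 = 98.25.
M_4 − T_4 = -3.375.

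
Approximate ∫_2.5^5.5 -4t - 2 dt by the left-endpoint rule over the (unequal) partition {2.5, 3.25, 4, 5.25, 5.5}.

Subinterval widths: 0.75, 0.75, 1.25, 0.25.
Left endpoints: 2.5, 3.25, 4, 5.25.
f(2.5) = -12, f(3.25) = -15, f(4) = -18, f(5.25) = -23.
Sum = Σ Δt_i · f(t_i).
Sum = -48.5.

-48.5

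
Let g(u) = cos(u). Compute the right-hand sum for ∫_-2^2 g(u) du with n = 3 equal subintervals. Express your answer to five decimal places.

1.54084

Δu = (2 − (-2))/3 = 4/3.
Right endpoints: -2/3, 2/3, 2.
g(-2/3) ≈ 0.78589, g(2/3) ≈ 0.78589, g(2) ≈ -0.41615.
Sum = Δu · [g(-2/3) + g(2/3) + g(2)].
Sum ≈ 1.54084.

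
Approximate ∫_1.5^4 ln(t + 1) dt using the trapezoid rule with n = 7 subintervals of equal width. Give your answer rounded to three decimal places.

3.254

Δt = (4 − 1.5)/7 = 5/14.
f(1.5) ≈ 0.916, f(13/7) ≈ 1.050, f(31/14) ≈ 1.168, f(18/7) ≈ 1.273, f(41/14) ≈ 1.368, f(23/7) ≈ 1.455, f(51/14) ≈ 1.535, f(4) ≈ 1.609.
T_7 = (Δt/2)·[f(t_0) + 2f(t_1) + ... + 2f(t_{6}) + f(t_7)].
Sum ≈ 3.254.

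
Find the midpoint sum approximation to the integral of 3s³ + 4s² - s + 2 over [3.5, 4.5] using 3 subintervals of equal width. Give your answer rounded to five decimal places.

256.96296

Δs = (4.5 − 3.5)/3 = 1/3.
Midpoints: 11/3, 4, 13/3.
f(11/3) = 200, f(4) = 254, f(13/3) = 2852/9.
Sum = Δs · [f(11/3) + f(4) + f(13/3)].
Sum ≈ 256.96296.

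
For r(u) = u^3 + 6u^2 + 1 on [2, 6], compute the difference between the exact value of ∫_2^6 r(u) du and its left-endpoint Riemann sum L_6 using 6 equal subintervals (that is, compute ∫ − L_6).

128

Exact integral: ∫_2^6 r(u) du = 740.
L_6 = 612.
Error = 740 − 612 = 128.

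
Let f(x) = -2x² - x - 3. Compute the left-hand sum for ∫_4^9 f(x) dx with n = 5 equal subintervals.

-425

Δx = (9 − 4)/5 = 1.
Left endpoints: 4, 5, 6, 7, 8.
f(4) = -39, f(5) = -58, f(6) = -81, f(7) = -108, f(8) = -139.
Sum = Δx · [f(4) + f(5) + f(6) + f(7) + f(8)].
Sum = -425.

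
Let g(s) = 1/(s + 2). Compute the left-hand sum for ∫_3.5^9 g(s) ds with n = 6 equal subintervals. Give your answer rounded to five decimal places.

0.73654

Δs = (9 − 3.5)/6 = 11/12.
Left endpoints: 3.5, 53/12, 16/3, 6.25, 43/6, 97/12.
g(3.5) = 2/11, g(53/12) = 12/77, g(16/3) = 3/22, g(6.25) = 4/33, g(43/6) = 6/55, g(97/12) = 12/121.
Sum = Δs · [g(3.5) + g(53/12) + g(16/3) + ...].
Sum ≈ 0.73654.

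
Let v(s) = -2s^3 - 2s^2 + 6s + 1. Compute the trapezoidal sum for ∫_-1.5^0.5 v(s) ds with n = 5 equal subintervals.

Δs = (0.5 − (-1.5))/5 = 0.4.
v(-1.5) = -5.75, v(-1.1) = -5.358, v(-0.7) = -3.494, v(-0.3) = -0.926, v(0.1) = 1.578, v(0.5) = 3.25.
T_5 = (Δs/2)·[v(s_0) + 2v(s_1) + ... + 2v(s_{4}) + v(s_5)].
Sum = -3.78.

-3.78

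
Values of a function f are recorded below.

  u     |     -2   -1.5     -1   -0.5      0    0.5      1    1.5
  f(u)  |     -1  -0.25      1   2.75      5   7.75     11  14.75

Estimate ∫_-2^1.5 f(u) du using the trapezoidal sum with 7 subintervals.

Δu = 0.5.
T_7 = (0.5/2)·[(-1) + 2·(-0.25) + 2·1 + 2·2.75 + 2·5 + 2·7.75 + 2·11 + 14.75] = 17.0625.

17.0625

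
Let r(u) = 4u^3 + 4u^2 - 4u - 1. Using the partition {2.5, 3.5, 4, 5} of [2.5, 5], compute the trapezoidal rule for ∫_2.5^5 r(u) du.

Subinterval widths: 1, 0.5, 1.
r(2.5) = 76.5, r(3.5) = 205.5, r(4) = 303, r(5) = 579.
On each subinterval the trapezoid contributes (Δu_i/2)·[r(u_{i-1}) + r(u_i)].
Sum = 709.125.

709.125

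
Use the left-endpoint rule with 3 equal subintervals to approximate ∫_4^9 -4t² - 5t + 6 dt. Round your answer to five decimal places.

-790.92593

Δt = (9 − 4)/3 = 5/3.
Left endpoints: 4, 17/3, 22/3.
f(4) = -78, f(17/3) = -1357/9, f(22/3) = -2212/9.
Sum = Δt · [f(4) + f(17/3) + f(22/3)].
Sum ≈ -790.92593.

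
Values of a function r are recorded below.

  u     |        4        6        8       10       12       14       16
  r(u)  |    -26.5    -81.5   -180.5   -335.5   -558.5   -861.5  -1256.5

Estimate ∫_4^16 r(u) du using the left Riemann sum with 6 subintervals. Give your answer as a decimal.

-4088

Δu = 2.
Sum = 2·[(-26.5) + (-81.5) + (-180.5) + (-335.5) + (-558.5) + (-861.5)] = -4088.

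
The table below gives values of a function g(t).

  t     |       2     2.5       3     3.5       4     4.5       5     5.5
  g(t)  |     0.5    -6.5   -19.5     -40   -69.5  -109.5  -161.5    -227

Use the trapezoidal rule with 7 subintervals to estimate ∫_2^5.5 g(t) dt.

Δt = 0.5.
T_7 = (0.5/2)·[0.5 + 2·(-6.5) + 2·(-19.5) + 2·(-40) + 2·(-69.5) + 2·(-109.5) + 2·(-161.5) + (-227)] = -259.875.

-259.875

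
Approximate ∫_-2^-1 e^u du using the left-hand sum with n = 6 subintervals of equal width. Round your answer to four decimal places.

Δu = (-1 − (-2))/6 = 1/6.
Left endpoints: -2, -11/6, -5/3, -1.5, -4/3, -7/6.
f(-2) ≈ 0.1353, f(-11/6) ≈ 0.1599, f(-5/3) ≈ 0.1889, f(-1.5) ≈ 0.2231, f(-4/3) ≈ 0.2636, f(-7/6) ≈ 0.3114.
Sum = Δu · [f(-2) + f(-11/6) + f(-5/3) + ...].
Sum ≈ 0.2137.

0.2137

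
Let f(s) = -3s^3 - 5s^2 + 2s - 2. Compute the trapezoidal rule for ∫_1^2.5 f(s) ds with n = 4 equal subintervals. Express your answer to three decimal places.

-51.401

Δs = (2.5 − 1)/4 = 0.375.
f(1) = -8, f(1.375) = -8449/512, f(1.75) = -29.890625, f(2.125) = -25147/512, f(2.5) = -75.125.
T_4 = (Δs/2)·[f(s_0) + 2f(s_1) + 2f(s_2) + 2f(s_3) + f(s_4)].
Sum ≈ -51.401.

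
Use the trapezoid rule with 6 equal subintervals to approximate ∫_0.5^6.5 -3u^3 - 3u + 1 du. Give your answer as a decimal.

Δu = (6.5 − 0.5)/6 = 1.
f(0.5) = -0.875, f(1.5) = -13.625, f(2.5) = -53.375, f(3.5) = -138.125, f(4.5) = -285.875, f(5.5) = -514.625, f(6.5) = -842.375.
T_6 = (Δu/2)·[f(u_0) + 2f(u_1) + ... + 2f(u_{5}) + f(u_6)].
Sum = -1427.25.

-1427.25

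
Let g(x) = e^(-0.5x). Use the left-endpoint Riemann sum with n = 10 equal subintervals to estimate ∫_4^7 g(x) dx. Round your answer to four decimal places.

0.2264

Δx = (7 − 4)/10 = 0.3.
Left endpoints: 4, 4.3, 4.6, 4.9, 5.2, 5.5, 5.8, 6.1, 6.4, 6.7.
g(4) ≈ 0.1353, g(4.3) ≈ 0.1165, g(4.6) ≈ 0.1003, g(4.9) ≈ 0.0863, g(5.2) ≈ 0.0743, g(5.5) ≈ 0.0639, g(5.8) ≈ 0.0550, g(6.1) ≈ 0.0474, g(6.4) ≈ 0.0408, g(6.7) ≈ 0.0351.
Sum = Δx · [g(4) + g(4.3) + g(4.6) + ...].
Sum ≈ 0.2264.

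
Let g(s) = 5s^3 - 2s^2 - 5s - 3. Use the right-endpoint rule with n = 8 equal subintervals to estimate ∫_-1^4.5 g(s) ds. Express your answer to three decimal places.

531.446

Δs = (4.5 − (-1))/8 = 0.6875.
Right endpoints: -0.3125, 0.375, 1.0625, 1.75, 2.4375, 3.125, 3.8125, 4.5.
g(-0.3125) = -7313/4096, g(0.375) = -2505/512, g(1.0625) = -18731/4096, g(1.75) = 8.921875, g(2.4375) = 185715/4096, g(3.125) = 58589/512, g(3.8125) = 925465/4096, g(4.5) = 389.625.
Sum = Δs · [g(-0.3125) + g(0.375) + g(1.0625) + ...].
Sum ≈ 531.446.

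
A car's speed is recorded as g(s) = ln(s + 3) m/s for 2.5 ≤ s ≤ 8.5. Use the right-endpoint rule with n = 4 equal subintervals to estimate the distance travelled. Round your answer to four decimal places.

Δs = (8.5 − 2.5)/4 = 1.5.
Right endpoints: 4, 5.5, 7, 8.5.
g(4) ≈ 1.9459, g(5.5) ≈ 2.1401, g(7) ≈ 2.3026, g(8.5) ≈ 2.4423.
Sum = Δs · [g(4) + g(5.5) + g(7) + g(8.5)].
Sum ≈ 13.2464.

13.2464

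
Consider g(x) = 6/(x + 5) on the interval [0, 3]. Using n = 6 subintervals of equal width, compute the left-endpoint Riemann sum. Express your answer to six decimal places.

2.935564

Δx = (3 − 0)/6 = 0.5.
Left endpoints: 0, 0.5, 1, 1.5, 2, 2.5.
g(0) = 1.2, g(0.5) = 12/11, g(1) = 1, g(1.5) = 12/13, g(2) = 6/7, g(2.5) = 0.8.
Sum = Δx · [g(0) + g(0.5) + g(1) + ...].
Sum ≈ 2.935564.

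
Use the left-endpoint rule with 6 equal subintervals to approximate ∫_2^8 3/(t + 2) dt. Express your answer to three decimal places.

2.987

Δt = (8 − 2)/6 = 1.
Left endpoints: 2, 3, 4, 5, 6, 7.
f(2) = 0.75, f(3) = 0.6, f(4) = 0.5, f(5) = 3/7, f(6) = 0.375, f(7) = 1/3.
Sum = Δt · [f(2) + f(3) + f(4) + ...].
Sum ≈ 2.987.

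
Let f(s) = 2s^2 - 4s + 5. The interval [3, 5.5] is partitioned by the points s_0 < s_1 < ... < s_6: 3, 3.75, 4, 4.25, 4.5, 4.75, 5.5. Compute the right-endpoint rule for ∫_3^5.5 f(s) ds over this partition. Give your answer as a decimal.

72.15625

Subinterval widths: 0.75, 0.25, 0.25, 0.25, 0.25, 0.75.
Right endpoints: 3.75, 4, 4.25, 4.5, 4.75, 5.5.
f(3.75) = 18.125, f(4) = 21, f(4.25) = 24.125, f(4.5) = 27.5, f(4.75) = 31.125, f(5.5) = 43.5.
Sum = Σ Δs_i · f(s_i).
Sum = 72.15625.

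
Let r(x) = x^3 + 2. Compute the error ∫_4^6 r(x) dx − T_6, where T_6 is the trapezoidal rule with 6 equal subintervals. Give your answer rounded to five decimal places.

Exact integral: ∫_4^6 r(x) dx = 264.
T_6 ≈ 264.5555556.
Error ≈ 264 − 264.5555556 ≈ -0.55556.

-0.55556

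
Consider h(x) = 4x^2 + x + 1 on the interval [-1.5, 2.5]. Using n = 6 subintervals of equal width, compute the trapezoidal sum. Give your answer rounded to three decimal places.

32.519

Δx = (2.5 − (-1.5))/6 = 2/3.
h(-1.5) = 8.5, h(-5/6) = 53/18, h(-1/6) = 17/18, h(0.5) = 2.5, h(7/6) = 137/18, h(11/6) = 293/18, h(2.5) = 28.5.
T_6 = (Δx/2)·[h(x_0) + 2h(x_1) + ... + 2h(x_{5}) + h(x_6)].
Sum ≈ 32.519.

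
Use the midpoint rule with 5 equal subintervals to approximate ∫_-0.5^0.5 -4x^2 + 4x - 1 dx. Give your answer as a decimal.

Δx = (0.5 − (-0.5))/5 = 0.2.
Midpoints: -0.4, -0.2, 0, 0.2, 0.4.
f(-0.4) = -3.24, f(-0.2) = -1.96, f(0) = -1, f(0.2) = -0.36, f(0.4) = -0.04.
Sum = Δx · [f(-0.4) + f(-0.2) + f(0) + f(0.2) + f(0.4)].
Sum = -1.32.

-1.32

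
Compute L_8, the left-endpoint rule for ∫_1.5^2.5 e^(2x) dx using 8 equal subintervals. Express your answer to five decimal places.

56.47717

Δx = (2.5 − 1.5)/8 = 0.125.
Left endpoints: 1.5, 1.625, 1.75, 1.875, 2, 2.125, 2.25, 2.375.
f(1.5) ≈ 20.08554, f(1.625) ≈ 25.79034, f(1.75) ≈ 33.11545, f(1.875) ≈ 42.52108, f(2) ≈ 54.59815, f(2.125) ≈ 70.10541, f(2.25) ≈ 90.01713, f(2.375) ≈ 115.58428.
Sum = Δx · [f(1.5) + f(1.625) + f(1.75) + ...].
Sum ≈ 56.47717.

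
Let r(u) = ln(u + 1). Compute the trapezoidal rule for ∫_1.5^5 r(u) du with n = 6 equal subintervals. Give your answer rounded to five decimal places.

4.95323

Δu = (5 − 1.5)/6 = 7/12.
r(1.5) ≈ 0.91629, r(25/12) ≈ 1.12601, r(8/3) ≈ 1.29928, r(3.25) ≈ 1.44692, r(23/6) ≈ 1.57554, r(53/12) ≈ 1.68948, r(5) ≈ 1.79176.
T_6 = (Δu/2)·[r(u_0) + 2r(u_1) + ... + 2r(u_{5}) + r(u_6)].
Sum ≈ 4.95323.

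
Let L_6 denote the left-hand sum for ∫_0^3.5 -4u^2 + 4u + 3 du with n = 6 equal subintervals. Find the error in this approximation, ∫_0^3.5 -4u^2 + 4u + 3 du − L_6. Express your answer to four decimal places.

Exact integral: ∫_0^3.5 f(u) du ≈ -22.166667.
L_6 ≈ -12.752315.
Error ≈ -22.166667 − (-12.752315) ≈ -9.4144.

-9.4144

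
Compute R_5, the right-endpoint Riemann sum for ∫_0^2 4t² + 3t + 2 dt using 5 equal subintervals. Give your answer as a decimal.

Δt = (2 − 0)/5 = 0.4.
Right endpoints: 0.4, 0.8, 1.2, 1.6, 2.
f(0.4) = 3.84, f(0.8) = 6.96, f(1.2) = 11.36, f(1.6) = 17.04, f(2) = 24.
Sum = Δt · [f(0.4) + f(0.8) + f(1.2) + f(1.6) + f(2)].
Sum = 25.28.

25.28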